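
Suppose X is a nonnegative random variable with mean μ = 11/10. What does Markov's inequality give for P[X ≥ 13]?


μ = E[X] = 11/10, a = 13.
Markov: P[X ≥ 13] ≤ μ/a = (11/10)/13 = 11/130.
Numerically: ≈ 0.0846.
(Since a = 13 > μ = 1.1000, the bound 11/130 is < 1 and informative.)

P[X ≥ 13] ≤ 11/130 ≈ 0.0846.


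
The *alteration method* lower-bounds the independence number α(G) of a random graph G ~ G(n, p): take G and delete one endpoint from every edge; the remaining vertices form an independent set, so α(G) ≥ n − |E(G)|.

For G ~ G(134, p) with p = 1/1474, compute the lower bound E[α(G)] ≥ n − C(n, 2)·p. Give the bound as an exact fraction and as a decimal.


E[|E(G)|] = C(134, 2)·p = 8911 · (1/1474) = 133/22.
E[α(G)] ≥ n − E[|E(G)|] = 134 − 133/22 = 2815/22.
Numerically: ≈ 127.95455.
(This is only a lower bound; the true E[α(G)] may be larger.)

E[α(G)] ≥ 2815/22 ≈ 127.95455.


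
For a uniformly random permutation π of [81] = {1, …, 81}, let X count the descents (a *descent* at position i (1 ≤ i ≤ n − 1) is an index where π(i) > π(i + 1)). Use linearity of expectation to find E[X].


Write X = Σ X_I over i = 1, …, 80, with X_I the indicator of one descent.
There are 80 indicators.
For each fixed i, the pair (π(i), π(i+1)) is a uniformly random ordered pair of distinct values from {1, …, 81}; by symmetry P[π(i) > π(i+1)] = 1/2.
By linearity: E[X] = 80 · (1/2) = (81 − 1) · (1/2) = 40 ≈ 40.000000.

E[X] = 40 = 40.000000.


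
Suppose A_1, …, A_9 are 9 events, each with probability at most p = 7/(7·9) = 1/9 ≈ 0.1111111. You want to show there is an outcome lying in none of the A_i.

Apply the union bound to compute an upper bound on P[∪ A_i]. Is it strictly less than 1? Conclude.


Union bound: P[∪_{i=1}^{9} A_i] ≤ Σ_i P[A_i] ≤ 9·p = 9·(1/9) = 1.
Numerically: 1 ≈ 1.0000000.
Is 1 < 1? NO.
Since the bound 1 is ≥ 1, the union bound is uninformative here; it does NOT by itself certify existence.

9·p = 1 ≈ 1.0000000; existence NOT certified by the union bound.


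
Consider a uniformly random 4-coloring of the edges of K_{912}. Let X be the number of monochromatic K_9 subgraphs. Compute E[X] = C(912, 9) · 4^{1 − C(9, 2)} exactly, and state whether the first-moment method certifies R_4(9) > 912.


E[X] = C(912, 9) · 4^{1 − 36} = 1156095740032081475120 · 4^{−35} = 1156095740032081475120/1180591620717411303424.
As a reduced fraction: E[X] = 72255983752005092195/73786976294838206464 ≈ 0.9793.
Is E[X] < 1? YES.
Since E[X] < 1, there exists a 4-coloring of K_{912} with no monochromatic K_9; hence R_4(9) > 912.

E[X] = 72255983752005092195/73786976294838206464 ≈ 0.9793; E[X] < 1, so R_4(9) > 912.


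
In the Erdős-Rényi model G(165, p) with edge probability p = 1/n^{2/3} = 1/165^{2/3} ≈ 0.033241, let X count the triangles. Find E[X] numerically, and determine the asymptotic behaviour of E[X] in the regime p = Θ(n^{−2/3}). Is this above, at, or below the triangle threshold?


Number of potential triangles: C(165, 3) = 735130.
Each occurs with probability p³ ≈ (0.033241)³ ≈ 3.6730946e-05.
By linearity: E[X] = C(165, 3)·p³ ≈ 735130 · 3.6730946e-05 ≈ 27.00202.
Since α = 2/3 < 1, p = c/n^{2/3} ≫ 1/n is above the triangle threshold p ~ 1/n. Asymptotically E[X] ~ (c³/6)·n^{3(1−α)} = (1³/6)·n^{1} → ∞; triangles are abundant w.h.p.

E[X] ≈ 27.00202; in regime p = Θ(1/n^{2/3}) E[X] diverges (above the triangle threshold p ~ 1/n).


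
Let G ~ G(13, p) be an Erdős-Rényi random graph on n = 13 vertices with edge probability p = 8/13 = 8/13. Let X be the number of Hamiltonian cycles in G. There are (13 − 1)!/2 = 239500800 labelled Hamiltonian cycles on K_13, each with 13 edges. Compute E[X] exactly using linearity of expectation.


K_13 has (13 − 1)!/2 = 239500800 labelled Hamiltonian cycles.
For each such Hamiltonian cycle H, let X_H = 1 if all 13 edges of H are present in G. Then P[X_H = 1] = p^{13} = (8/13)^{13} = 549755813888/302875106592253.
By linearity: E[X] = Σ_H E[X_H] = 239500800 · p^{13} = 239500800 · 549755813888/302875106592253 = 131666957230827110400/302875106592253.
Numerically: E[X] ≈ 4.347e+05.

E[X] = 239500800 · (8/13)^{13} = 131666957230827110400/302875106592253 ≈ 4.347e+05.


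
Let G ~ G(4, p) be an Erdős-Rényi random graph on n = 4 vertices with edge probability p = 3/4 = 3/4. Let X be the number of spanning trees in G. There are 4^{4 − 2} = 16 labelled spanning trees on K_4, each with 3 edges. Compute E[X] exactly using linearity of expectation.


K_4 has 4^{4 − 2} = 16 labelled spanning trees.
For each such spanning tree H, let X_H = 1 if all 3 edges of H are present in G. Then P[X_H = 1] = p^{3} = (3/4)^{3} = 27/64.
Summing the indicators: E[X] = Σ_H E[X_H] = 16 · p^{3} = 16 · 27/64 = 27/4.
Numerically: E[X] ≈ 6.75.

E[X] = 16 · (3/4)^{3} = 27/4 ≈ 6.75.


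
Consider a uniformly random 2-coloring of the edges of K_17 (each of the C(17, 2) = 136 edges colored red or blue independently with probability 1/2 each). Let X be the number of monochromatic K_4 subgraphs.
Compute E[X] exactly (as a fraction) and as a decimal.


Let X = Σ_S X_S over the C(17, 4) = 2380 subsets S of size 4, where X_S = 1 if the K_4 on S is monochromatic.
For a fixed S, the K_4 on S has C(4, 2) = 6 edges. P[all 6 edges red] = (1/2)^6, and likewise for blue, so P[monochromatic] = 2·(1/2)^6 = 2^{1 − 6} = 1/32.
By linearity: E[X] = C(17, 4) · 2^{1 − 6} = 2380 · 1/32 = 595/8.
Numerically: E[X] ≈ 74.37500.

E[X] = C(17,4)·2^(1−C(4,2)) = 595/8 ≈ 74.37500.


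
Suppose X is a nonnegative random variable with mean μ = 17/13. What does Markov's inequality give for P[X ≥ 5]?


μ = E[X] = 17/13, a = 5.
Markov: P[X ≥ 5] ≤ μ/a = (17/13)/5 = 17/65.
Numerically: ≈ 0.26154.
(Since a = 5 > μ = 1.30769, the bound 17/65 is < 1 and informative.)

P[X ≥ 5] ≤ 17/65 ≈ 0.26154.


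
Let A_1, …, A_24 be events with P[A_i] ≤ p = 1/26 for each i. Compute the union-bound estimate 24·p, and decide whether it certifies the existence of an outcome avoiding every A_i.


Union bound: P[∪_{i=1}^{24} A_i] ≤ Σ_i P[A_i] ≤ 24·p = 24·(1/26) = 12/13.
Numerically: 12/13 ≈ 0.9231.
Is 12/13 < 1? YES.
Since P[∪ A_i] ≤ 12/13 < 1, the complement has P[∩ A_i^c] ≥ 1 − 12/13 = 1/13 > 0, so some outcome avoids every A_i.

24·p = 12/13 ≈ 0.9231; existence CERTIFIED by the union bound.


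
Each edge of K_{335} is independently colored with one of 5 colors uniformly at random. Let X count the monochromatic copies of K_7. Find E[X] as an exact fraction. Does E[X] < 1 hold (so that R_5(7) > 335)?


E[X] = C(335, 7) · 5^{1 − 21} = 88202498238195 · 5^{−20} = 88202498238195/95367431640625.
As a reduced fraction: E[X] = 17640499647639/19073486328125 ≈ 0.9248702.
Is E[X] < 1? YES.
Since E[X] < 1, there exists a 5-coloring of K_{335} with no monochromatic K_7; hence R_5(7) > 335.

E[X] = 17640499647639/19073486328125 ≈ 0.9248702; E[X] < 1, so R_5(7) > 335.


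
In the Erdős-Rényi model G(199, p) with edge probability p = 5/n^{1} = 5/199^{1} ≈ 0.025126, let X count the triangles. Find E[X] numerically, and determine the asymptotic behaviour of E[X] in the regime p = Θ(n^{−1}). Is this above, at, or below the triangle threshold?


Number of potential triangles: C(199, 3) = 1293699.
Each occurs with probability p³ ≈ (0.025126)³ ≈ 1.5861738e-05.
By linearity: E[X] = C(199, 3)·p³ ≈ 1293699 · 1.5861738e-05 ≈ 20.52032.
Here α = 1, so p = 5/n is exactly at the triangle threshold p ~ 1/n. Asymptotically E[X] → c³/6 = 5³/6 = 125/6 ≈ 20.83333, a bounded constant. In this regime the triangle count is asymptotically Poisson(c³/6).

E[X] ≈ 20.52032; in regime p = Θ(1/n^{1}) E[X] stays bounded (at the triangle threshold p ~ 1/n).


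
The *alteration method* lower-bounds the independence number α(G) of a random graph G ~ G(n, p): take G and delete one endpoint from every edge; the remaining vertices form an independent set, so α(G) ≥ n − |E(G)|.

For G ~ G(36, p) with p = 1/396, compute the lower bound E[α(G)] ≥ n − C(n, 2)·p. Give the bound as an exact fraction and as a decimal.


E[|E(G)|] = C(36, 2)·p = 630 · (1/396) = 35/22.
E[α(G)] ≥ n − E[|E(G)|] = 36 − 35/22 = 757/22.
Numerically: ≈ 34.409091.
(This is only a lower bound; the true E[α(G)] may be larger.)

E[α(G)] ≥ 757/22 ≈ 34.409091.


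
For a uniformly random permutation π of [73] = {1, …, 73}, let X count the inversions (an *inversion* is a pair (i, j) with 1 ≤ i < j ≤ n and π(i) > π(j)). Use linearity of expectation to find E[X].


Write X = Σ X_I over the C(73, 2) = 2628 pairs i < j, with X_I the indicator of one inversion.
There are 2628 indicators.
For each fixed pair i < j, the values π(i) and π(j) are two distinct elements of {1, …, 73} in uniformly random order; by symmetry P[π(i) > π(j)] = 1/2.
By linearity: E[X] = 2628 · (1/2) = C(73, 2) · (1/2) = 2628/2 = 1314 ≈ 1314.0000.

E[X] = 1314 = 1314.0000.


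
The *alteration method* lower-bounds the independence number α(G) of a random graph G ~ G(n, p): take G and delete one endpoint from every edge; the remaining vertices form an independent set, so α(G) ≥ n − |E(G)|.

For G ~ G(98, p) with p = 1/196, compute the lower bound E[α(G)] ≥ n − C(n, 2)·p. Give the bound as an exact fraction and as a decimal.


E[|E(G)|] = C(98, 2)·p = 4753 · (1/196) = 97/4.
E[α(G)] ≥ n − E[|E(G)|] = 98 − 97/4 = 295/4.
Numerically: ≈ 73.7500.
(This is only a lower bound; the true E[α(G)] may be larger.)

E[α(G)] ≥ 295/4 ≈ 73.7500.


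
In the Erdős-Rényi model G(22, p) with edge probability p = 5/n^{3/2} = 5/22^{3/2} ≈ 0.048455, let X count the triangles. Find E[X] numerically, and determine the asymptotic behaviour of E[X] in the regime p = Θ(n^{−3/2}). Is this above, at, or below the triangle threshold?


Number of potential triangles: C(22, 3) = 1540.
Each occurs with probability p³ ≈ (0.048455)³ ≈ 1.1376481e-04.
By linearity: E[X] = C(22, 3)·p³ ≈ 1540 · 1.1376481e-04 ≈ 0.17520.
Since α = 3/2 > 1, p = c/n^{3/2} = o(1/n) is below the triangle threshold p ~ 1/n. Asymptotically E[X] ~ (c³/6)·n^{3(1−α)} = (5³/6)·n^{-1.5} → 0, so by Markov's inequality G has no triangles w.h.p.

E[X] ≈ 0.17520; in regime p = Θ(1/n^{3/2}) E[X] tends to 0 (below the triangle threshold p ~ 1/n).


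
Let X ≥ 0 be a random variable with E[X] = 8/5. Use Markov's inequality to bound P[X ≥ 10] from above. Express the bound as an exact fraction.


μ = E[X] = 8/5, a = 10.
Markov: P[X ≥ 10] ≤ μ/a = (8/5)/10 = 4/25.
Numerically: ≈ 0.1600.
(Since a = 10 > μ = 1.6000, the bound 4/25 is < 1 and informative.)

P[X ≥ 10] ≤ 4/25 ≈ 0.1600.


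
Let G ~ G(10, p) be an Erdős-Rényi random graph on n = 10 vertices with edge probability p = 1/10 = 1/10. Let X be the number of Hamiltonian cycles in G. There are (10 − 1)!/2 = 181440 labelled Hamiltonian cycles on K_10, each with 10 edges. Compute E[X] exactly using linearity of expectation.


K_10 has (10 − 1)!/2 = 181440 labelled Hamiltonian cycles.
For each such Hamiltonian cycle H, let X_H = 1 if all 10 edges of H are present in G. Then P[X_H = 1] = p^{10} = (1/10)^{10} = 1/10000000000.
By linearity of expectation: E[X] = Σ_H E[X_H] = 181440 · p^{10} = 181440 · 1/10000000000 = 567/31250000.
Numerically: E[X] ≈ 1.8144e-05.

E[X] = 181440 · (1/10)^{10} = 567/31250000 ≈ 1.8144e-05.


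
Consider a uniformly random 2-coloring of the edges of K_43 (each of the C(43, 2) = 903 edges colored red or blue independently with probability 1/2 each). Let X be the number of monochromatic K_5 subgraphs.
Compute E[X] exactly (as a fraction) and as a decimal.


Let X = Σ_S X_S over the C(43, 5) = 962598 subsets S of size 5, where X_S = 1 if the K_5 on S is monochromatic.
For a fixed S, the K_5 on S has C(5, 2) = 10 edges. P[all 10 edges red] = (1/2)^10, and likewise for blue, so P[monochromatic] = 2·(1/2)^10 = 2^{1 − 10} = 1/512.
By linearity: E[X] = C(43, 5) · 2^{1 − 10} = 962598 · 1/512 = 481299/256.
Numerically: E[X] ≈ 1880.07422.

E[X] = C(43,5)·2^(1−C(5,2)) = 481299/256 ≈ 1880.07422.


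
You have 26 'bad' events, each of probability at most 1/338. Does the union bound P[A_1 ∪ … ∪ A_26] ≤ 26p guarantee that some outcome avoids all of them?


Union bound: P[∪_{i=1}^{26} A_i] ≤ Σ_i P[A_i] ≤ 26·p = 26·(1/338) = 1/13.
Numerically: 1/13 ≈ 0.0769.
Is 1/13 < 1? YES.
Since P[∪ A_i] ≤ 1/13 < 1, the complement has P[∩ A_i^c] ≥ 1 − 1/13 = 12/13 > 0, so some outcome avoids every A_i.

26·p = 1/13 ≈ 0.0769; existence CERTIFIED by the union bound.


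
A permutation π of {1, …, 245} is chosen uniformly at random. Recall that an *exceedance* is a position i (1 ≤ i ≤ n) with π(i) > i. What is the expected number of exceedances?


Write X = Σ_{i=1}^{245} X_i, where X_i = 1_{π(i) > i}.
For each fixed i, π(i) is uniform over {1, …, 245} (marginal of a uniform permutation), so P[π(i) > i] = (n − i)/n. Summing: Σ_{i=1}^{245} (n − i)/n = (0 + 1 + … + 244)/245 = 245(245 − 1)/(2·245) = (245 − 1)/2.
Hence E[X] = Σ_{i=1}^{245} (245 − i)/245 = 122 ≈ 122.000000.

E[X] = 122 = 122.000000.


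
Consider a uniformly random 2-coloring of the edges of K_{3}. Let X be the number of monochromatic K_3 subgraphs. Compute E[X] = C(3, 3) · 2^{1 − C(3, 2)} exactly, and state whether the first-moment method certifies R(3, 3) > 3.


E[X] = C(3, 3) · 2^{1 − 3} = 1 · 2^{−2} = 1/4.
As a reduced fraction: E[X] = 1/4 ≈ 0.2500000.
Is E[X] < 1? YES.
Since E[X] < 1, there exists a 2-coloring of K_{3} with no monochromatic K_3; hence R(3, 3) > 3.

E[X] = 1/4 ≈ 0.2500000; E[X] < 1, so R(3, 3) > 3.


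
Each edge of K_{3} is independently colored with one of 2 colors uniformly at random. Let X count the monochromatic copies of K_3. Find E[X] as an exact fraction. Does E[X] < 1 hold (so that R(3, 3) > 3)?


E[X] = C(3, 3) · 2^{1 − 3} = 1 · 2^{−2} = 1/4.
As a reduced fraction: E[X] = 1/4 ≈ 0.2500000.
Is E[X] < 1? YES.
Since E[X] < 1, there exists a 2-coloring of K_{3} with no monochromatic K_3; hence R(3, 3) > 3.

E[X] = 1/4 ≈ 0.2500000; E[X] < 1, so R(3, 3) > 3.


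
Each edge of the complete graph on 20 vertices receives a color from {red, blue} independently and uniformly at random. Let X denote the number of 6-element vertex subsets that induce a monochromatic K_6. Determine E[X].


Let X = Σ_S X_S over the C(20, 6) = 38760 subsets S of size 6, where X_S = 1 if the K_6 on S is monochromatic.
For a fixed S, the K_6 on S has C(6, 2) = 15 edges. P[all 15 edges red] = (1/2)^15, and likewise for blue, so P[monochromatic] = 2·(1/2)^15 = 2^{1 − 15} = 1/16384.
By linearity of expectation: E[X] = C(20, 6) · 2^{1 − 15} = 38760 · 1/16384 = 4845/2048.
Numerically: E[X] ≈ 2.3657.

E[X] = C(20,6)·2^(1−C(6,2)) = 4845/2048 ≈ 2.3657.


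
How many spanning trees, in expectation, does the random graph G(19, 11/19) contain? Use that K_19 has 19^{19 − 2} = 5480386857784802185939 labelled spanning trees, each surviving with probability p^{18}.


K_19 has 19^{19 − 2} = 5480386857784802185939 labelled spanning trees.
For each such spanning tree H, let X_H = 1 if all 18 edges of H are present in G. Then P[X_H = 1] = p^{18} = (11/19)^{18} = 5559917313492231481/104127350297911241532841.
By linearity: E[X] = Σ_H E[X_H] = 5480386857784802185939 · p^{18} = 5480386857784802185939 · 5559917313492231481/104127350297911241532841 = 5559917313492231481/19.
Numerically: E[X] ≈ 2.92627e+17.

E[X] = 5480386857784802185939 · (11/19)^{18} = 5559917313492231481/19 ≈ 2.92627e+17.


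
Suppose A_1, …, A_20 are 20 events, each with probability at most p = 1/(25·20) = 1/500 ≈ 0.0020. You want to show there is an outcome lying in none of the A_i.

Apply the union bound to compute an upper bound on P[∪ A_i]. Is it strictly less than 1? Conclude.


Union bound: P[∪_{i=1}^{20} A_i] ≤ Σ_i P[A_i] ≤ 20·p = 20·(1/500) = 1/25.
Numerically: 1/25 ≈ 0.0400.
Is 1/25 < 1? YES.
Since P[∪ A_i] ≤ 1/25 < 1, the complement has P[∩ A_i^c] ≥ 1 − 1/25 = 24/25 > 0, so some outcome avoids every A_i.

20·p = 1/25 ≈ 0.0400; existence CERTIFIED by the union bound.


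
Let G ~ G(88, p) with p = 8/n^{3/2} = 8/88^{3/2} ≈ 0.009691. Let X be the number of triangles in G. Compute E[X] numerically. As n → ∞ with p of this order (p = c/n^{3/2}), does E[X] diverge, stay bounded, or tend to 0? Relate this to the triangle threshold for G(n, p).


Number of potential triangles: C(88, 3) = 109736.
Each occurs with probability p³ ≈ (0.009691)³ ≈ 9.101185e-07.
By linearity: E[X] = C(88, 3)·p³ ≈ 109736 · 9.101185e-07 ≈ 0.0999.
Since α = 3/2 > 1, p = c/n^{3/2} = o(1/n) is below the triangle threshold p ~ 1/n. Asymptotically E[X] ~ (c³/6)·n^{3(1−α)} = (8³/6)·n^{-1.5} → 0, so by Markov's inequality G has no triangles w.h.p.

E[X] ≈ 0.0999; in regime p = Θ(1/n^{3/2}) E[X] tends to 0 (below the triangle threshold p ~ 1/n).


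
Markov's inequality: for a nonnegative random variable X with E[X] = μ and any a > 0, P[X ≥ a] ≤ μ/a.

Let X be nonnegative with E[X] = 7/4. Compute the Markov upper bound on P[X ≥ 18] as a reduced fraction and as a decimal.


μ = E[X] = 7/4, a = 18.
Markov: P[X ≥ 18] ≤ μ/a = (7/4)/18 = 7/72.
Numerically: ≈ 0.0972.
(Since a = 18 > μ = 1.7500, the bound 7/72 is < 1 and informative.)

P[X ≥ 18] ≤ 7/72 ≈ 0.0972.


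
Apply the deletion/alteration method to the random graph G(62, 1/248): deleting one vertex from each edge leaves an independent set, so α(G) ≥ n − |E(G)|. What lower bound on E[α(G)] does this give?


E[|E(G)|] = C(62, 2)·p = 1891 · (1/248) = 61/8.
E[α(G)] ≥ n − E[|E(G)|] = 62 − 61/8 = 435/8.
Numerically: ≈ 54.3750.
(This is only a lower bound; the true E[α(G)] may be larger.)

E[α(G)] ≥ 435/8 ≈ 54.3750.


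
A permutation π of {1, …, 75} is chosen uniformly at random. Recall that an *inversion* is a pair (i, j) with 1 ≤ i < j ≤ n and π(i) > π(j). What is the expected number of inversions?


Write X = Σ X_I over the C(75, 2) = 2775 pairs i < j, with X_I the indicator of one inversion.
There are 2775 indicators.
For each fixed pair i < j, the values π(i) and π(j) are two distinct elements of {1, …, 75} in uniformly random order; by symmetry P[π(i) > π(j)] = 1/2.
By linearity: E[X] = 2775 · (1/2) = C(75, 2) · (1/2) = 2775/2 = 2775/2 ≈ 1387.500000.

E[X] = 2775/2 = 1387.500000.


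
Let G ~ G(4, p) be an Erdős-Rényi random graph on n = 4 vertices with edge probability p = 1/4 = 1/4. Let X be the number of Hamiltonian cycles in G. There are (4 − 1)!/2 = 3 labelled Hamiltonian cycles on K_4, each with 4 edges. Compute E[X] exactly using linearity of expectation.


K_4 has (4 − 1)!/2 = 3 labelled Hamiltonian cycles.
For each such Hamiltonian cycle H, let X_H = 1 if all 4 edges of H are present in G. Then P[X_H = 1] = p^{4} = (1/4)^{4} = 1/256.
By linearity of expectation: E[X] = Σ_H E[X_H] = 3 · p^{4} = 3 · 1/256 = 3/256.
Numerically: E[X] ≈ 0.0117188.

E[X] = 3 · (1/4)^{4} = 3/256 ≈ 0.0117188.


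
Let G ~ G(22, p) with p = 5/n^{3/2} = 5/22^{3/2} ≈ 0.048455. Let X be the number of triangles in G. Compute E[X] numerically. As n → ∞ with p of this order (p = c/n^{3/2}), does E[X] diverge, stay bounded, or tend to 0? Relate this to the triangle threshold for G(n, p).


Number of potential triangles: C(22, 3) = 1540.
Each occurs with probability p³ ≈ (0.048455)³ ≈ 1.1376481e-04.
By linearity: E[X] = C(22, 3)·p³ ≈ 1540 · 1.1376481e-04 ≈ 0.17520.
Since α = 3/2 > 1, p = c/n^{3/2} = o(1/n) is below the triangle threshold p ~ 1/n. Asymptotically E[X] ~ (c³/6)·n^{3(1−α)} = (5³/6)·n^{-1.5} → 0, so by Markov's inequality G has no triangles w.h.p.

E[X] ≈ 0.17520; in regime p = Θ(1/n^{3/2}) E[X] tends to 0 (below the triangle threshold p ~ 1/n).


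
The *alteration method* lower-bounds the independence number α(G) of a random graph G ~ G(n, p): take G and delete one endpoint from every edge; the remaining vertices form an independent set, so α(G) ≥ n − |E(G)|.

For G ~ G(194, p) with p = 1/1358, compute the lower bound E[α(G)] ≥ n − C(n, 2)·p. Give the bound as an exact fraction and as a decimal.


E[|E(G)|] = C(194, 2)·p = 18721 · (1/1358) = 193/14.
E[α(G)] ≥ n − E[|E(G)|] = 194 − 193/14 = 2523/14.
Numerically: ≈ 180.214.
(This is only a lower bound; the true E[α(G)] may be larger.)

E[α(G)] ≥ 2523/14 ≈ 180.214.


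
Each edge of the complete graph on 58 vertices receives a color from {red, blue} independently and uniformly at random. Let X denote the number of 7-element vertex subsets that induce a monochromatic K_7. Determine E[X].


Let X = Σ_S X_S over the C(58, 7) = 300674088 subsets S of size 7, where X_S = 1 if the K_7 on S is monochromatic.
For a fixed S, the K_7 on S has C(7, 2) = 21 edges. P[all 21 edges red] = (1/2)^21, and likewise for blue, so P[monochromatic] = 2·(1/2)^21 = 2^{1 − 21} = 1/1048576.
Summing: E[X] = C(58, 7) · 2^{1 − 21} = 300674088 · 1/1048576 = 37584261/131072.
Numerically: E[X] ≈ 286.7452.

E[X] = C(58,7)·2^(1−C(7,2)) = 37584261/131072 ≈ 286.7452.


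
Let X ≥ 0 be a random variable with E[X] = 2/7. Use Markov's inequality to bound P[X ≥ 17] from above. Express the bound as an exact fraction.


μ = E[X] = 2/7, a = 17.
Markov: P[X ≥ 17] ≤ μ/a = (2/7)/17 = 2/119.
Numerically: ≈ 0.0168.
(Since a = 17 > μ = 0.2857, the bound 2/119 is < 1 and informative.)

P[X ≥ 17] ≤ 2/119 ≈ 0.0168.


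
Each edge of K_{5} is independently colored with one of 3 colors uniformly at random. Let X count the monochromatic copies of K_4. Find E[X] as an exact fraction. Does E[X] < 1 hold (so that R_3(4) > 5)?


E[X] = C(5, 4) · 3^{1 − 6} = 5 · 3^{−5} = 5/243.
As a reduced fraction: E[X] = 5/243 ≈ 0.0206.
Is E[X] < 1? YES.
Since E[X] < 1, there exists a 3-coloring of K_{5} with no monochromatic K_4; hence R_3(4) > 5.

E[X] = 5/243 ≈ 0.0206; E[X] < 1, so R_3(4) > 5.


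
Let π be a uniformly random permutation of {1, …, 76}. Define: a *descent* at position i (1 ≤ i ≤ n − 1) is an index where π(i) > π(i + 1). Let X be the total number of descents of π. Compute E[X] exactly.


Write X = Σ X_I over i = 1, …, 75, with X_I the indicator of one descent.
There are 75 indicators.
For each fixed i, the pair (π(i), π(i+1)) is a uniformly random ordered pair of distinct values from {1, …, 76}; by symmetry P[π(i) > π(i+1)] = 1/2.
By linearity: E[X] = 75 · (1/2) = (76 − 1) · (1/2) = 75/2 ≈ 37.50000.

E[X] = 75/2 = 37.50000.


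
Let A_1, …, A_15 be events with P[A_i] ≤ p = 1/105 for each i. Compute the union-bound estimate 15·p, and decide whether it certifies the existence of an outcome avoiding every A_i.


Union bound: P[∪_{i=1}^{15} A_i] ≤ Σ_i P[A_i] ≤ 15·p = 15·(1/105) = 1/7.
Numerically: 1/7 ≈ 0.143.
Is 1/7 < 1? YES.
Since P[∪ A_i] ≤ 1/7 < 1, the complement has P[∩ A_i^c] ≥ 1 − 1/7 = 6/7 > 0, so some outcome avoids every A_i.

15·p = 1/7 ≈ 0.143; existence CERTIFIED by the union bound.


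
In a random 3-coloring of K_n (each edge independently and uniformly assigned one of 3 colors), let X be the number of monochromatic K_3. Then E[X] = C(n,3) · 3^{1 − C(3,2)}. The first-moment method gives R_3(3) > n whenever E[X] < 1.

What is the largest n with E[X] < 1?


We need C(n, 3) · 3^{1 − 3} < 1, i.e. C(n, 3) < 3^{3 − 1} = 9.
Check values of n near the boundary:
  n = 3: C(3, 3) = 1; 1 < 9? YES
  n = 4: C(4, 3) = 4; 4 < 9? YES
  n = 5: C(5, 3) = 10; 10 < 9? NO
The largest n with C(n, 3) < 9 is n = 4 (where E[X] = 4/9 ≈ 0.4444444). Hence R_3(3) > 4, i.e. R_3(3) ≥ 5.

Largest n = 4; hence R_3(3) > 4.


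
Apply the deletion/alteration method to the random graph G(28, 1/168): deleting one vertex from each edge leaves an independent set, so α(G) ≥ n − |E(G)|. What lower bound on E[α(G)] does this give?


E[|E(G)|] = C(28, 2)·p = 378 · (1/168) = 9/4.
E[α(G)] ≥ n − E[|E(G)|] = 28 − 9/4 = 103/4.
Numerically: ≈ 25.750.
(This is only a lower bound; the true E[α(G)] may be larger.)

E[α(G)] ≥ 103/4 ≈ 25.750.


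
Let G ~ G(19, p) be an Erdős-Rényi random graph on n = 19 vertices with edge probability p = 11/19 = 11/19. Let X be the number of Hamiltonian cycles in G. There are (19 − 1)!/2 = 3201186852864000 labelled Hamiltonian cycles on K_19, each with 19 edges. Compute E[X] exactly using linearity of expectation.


K_19 has (19 − 1)!/2 = 3201186852864000 labelled Hamiltonian cycles.
For each such Hamiltonian cycle H, let X_H = 1 if all 19 edges of H are present in G. Then P[X_H = 1] = p^{19} = (11/19)^{19} = 61159090448414546291/1978419655660313589123979.
By linearity: E[X] = Σ_H E[X_H] = 3201186852864000 · p^{19} = 3201186852864000 · 61159090448414546291/1978419655660313589123979 = 195781676276584883979724733927424000/1978419655660313589123979.
Numerically: E[X] ≈ 9.9e+10.

E[X] = 3201186852864000 · (11/19)^{19} = 195781676276584883979724733927424000/1978419655660313589123979 ≈ 9.9e+10.


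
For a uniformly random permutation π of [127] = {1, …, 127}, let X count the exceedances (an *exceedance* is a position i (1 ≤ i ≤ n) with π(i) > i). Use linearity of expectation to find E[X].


Write X = Σ_{i=1}^{127} X_i, where X_i = 1_{π(i) > i}.
For each fixed i, π(i) is uniform over {1, …, 127} (marginal of a uniform permutation), so P[π(i) > i] = (n − i)/n. Summing: Σ_{i=1}^{127} (n − i)/n = (0 + 1 + … + 126)/127 = 127(127 − 1)/(2·127) = (127 − 1)/2.
Hence E[X] = Σ_{i=1}^{127} (127 − i)/127 = 63 ≈ 63.000.

E[X] = 63 = 63.000.


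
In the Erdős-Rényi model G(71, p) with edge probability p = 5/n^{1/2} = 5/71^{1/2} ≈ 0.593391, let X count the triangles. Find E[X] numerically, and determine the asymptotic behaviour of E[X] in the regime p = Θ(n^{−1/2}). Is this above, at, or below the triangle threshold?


Number of potential triangles: C(71, 3) = 57155.
Each occurs with probability p³ ≈ (0.593391)³ ≈ 2.08940433e-01.
By linearity: E[X] = C(71, 3)·p³ ≈ 57155 · 2.08940433e-01 ≈ 11941.990436.
Since α = 1/2 < 1, p = c/n^{1/2} ≫ 1/n is above the triangle threshold p ~ 1/n. Asymptotically E[X] ~ (c³/6)·n^{3(1−α)} = (5³/6)·n^{1.5} → ∞; triangles are abundant w.h.p.

E[X] ≈ 11941.990436; in regime p = Θ(1/n^{1/2}) E[X] diverges (above the triangle threshold p ~ 1/n).


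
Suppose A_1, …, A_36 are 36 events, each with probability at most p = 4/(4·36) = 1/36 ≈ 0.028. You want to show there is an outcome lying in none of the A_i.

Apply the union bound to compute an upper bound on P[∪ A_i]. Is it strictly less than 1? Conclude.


Union bound: P[∪_{i=1}^{36} A_i] ≤ Σ_i P[A_i] ≤ 36·p = 36·(1/36) = 1.
Numerically: 1 ≈ 1.000.
Is 1 < 1? NO.
Since the bound 1 is ≥ 1, the union bound is uninformative here; it does NOT by itself certify existence.

36·p = 1 ≈ 1.000; existence NOT certified by the union bound.


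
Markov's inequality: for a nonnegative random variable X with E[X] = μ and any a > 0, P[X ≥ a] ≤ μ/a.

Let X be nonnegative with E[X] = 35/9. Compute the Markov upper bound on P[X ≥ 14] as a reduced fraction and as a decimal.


μ = E[X] = 35/9, a = 14.
Markov: P[X ≥ 14] ≤ μ/a = (35/9)/14 = 5/18.
Numerically: ≈ 0.2778.
(Since a = 14 > μ = 3.8889, the bound 5/18 is < 1 and informative.)

P[X ≥ 14] ≤ 5/18 ≈ 0.2778.


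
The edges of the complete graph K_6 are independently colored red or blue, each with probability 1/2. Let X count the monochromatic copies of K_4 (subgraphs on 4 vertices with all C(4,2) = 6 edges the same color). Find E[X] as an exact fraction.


Let X = Σ_S X_S over the C(6, 4) = 15 subsets S of size 4, where X_S = 1 if the K_4 on S is monochromatic.
For a fixed S, the K_4 on S has C(4, 2) = 6 edges. P[all 6 edges red] = (1/2)^6, and likewise for blue, so P[monochromatic] = 2·(1/2)^6 = 2^{1 − 6} = 1/32.
Summing: E[X] = C(6, 4) · 2^{1 − 6} = 15 · 1/32 = 15/32.
Numerically: E[X] ≈ 0.4688.

E[X] = C(6,4)·2^(1−C(4,2)) = 15/32 ≈ 0.4688.


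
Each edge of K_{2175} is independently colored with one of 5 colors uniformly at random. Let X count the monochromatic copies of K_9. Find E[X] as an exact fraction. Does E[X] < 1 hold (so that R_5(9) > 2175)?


E[X] = C(2175, 9) · 5^{1 − 36} = 2952382442121838483046575 · 5^{−35} = 2952382442121838483046575/2910383045673370361328125.
As a reduced fraction: E[X] = 118095297684873539321863/116415321826934814453125 ≈ 1.0144309.
Is E[X] < 1? NO.
Since E[X] ≥ 1, the first-moment bound is inconclusive at n = 2175; it does NOT by itself certify R_5(9) > 2175.

E[X] = 118095297684873539321863/116415321826934814453125 ≈ 1.0144309; E[X] ≥ 1; first-moment method inconclusive here.


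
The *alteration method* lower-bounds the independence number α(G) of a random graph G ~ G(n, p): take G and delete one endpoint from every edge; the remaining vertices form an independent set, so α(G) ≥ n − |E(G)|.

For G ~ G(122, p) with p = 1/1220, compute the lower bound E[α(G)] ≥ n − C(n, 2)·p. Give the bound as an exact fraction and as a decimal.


E[|E(G)|] = C(122, 2)·p = 7381 · (1/1220) = 121/20.
E[α(G)] ≥ n − E[|E(G)|] = 122 − 121/20 = 2319/20.
Numerically: ≈ 115.9500.
(This is only a lower bound; the true E[α(G)] may be larger.)

E[α(G)] ≥ 2319/20 ≈ 115.9500.


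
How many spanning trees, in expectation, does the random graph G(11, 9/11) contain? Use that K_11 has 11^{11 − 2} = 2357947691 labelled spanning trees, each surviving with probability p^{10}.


K_11 has 11^{11 − 2} = 2357947691 labelled spanning trees.
For each such spanning tree H, let X_H = 1 if all 10 edges of H are present in G. Then P[X_H = 1] = p^{10} = (9/11)^{10} = 3486784401/25937424601.
Summing the indicators: E[X] = Σ_H E[X_H] = 2357947691 · p^{10} = 2357947691 · 3486784401/25937424601 = 3486784401/11.
Numerically: E[X] ≈ 3.1698e+08.

E[X] = 2357947691 · (9/11)^{10} = 3486784401/11 ≈ 3.1698e+08.


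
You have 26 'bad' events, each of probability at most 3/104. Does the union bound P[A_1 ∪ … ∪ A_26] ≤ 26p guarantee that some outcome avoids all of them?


Union bound: P[∪_{i=1}^{26} A_i] ≤ Σ_i P[A_i] ≤ 26·p = 26·(3/104) = 3/4.
Numerically: 3/4 ≈ 0.75000.
Is 3/4 < 1? YES.
Since P[∪ A_i] ≤ 3/4 < 1, the complement has P[∩ A_i^c] ≥ 1 − 3/4 = 1/4 > 0, so some outcome avoids every A_i.

26·p = 3/4 ≈ 0.75000; existence CERTIFIED by the union bound.


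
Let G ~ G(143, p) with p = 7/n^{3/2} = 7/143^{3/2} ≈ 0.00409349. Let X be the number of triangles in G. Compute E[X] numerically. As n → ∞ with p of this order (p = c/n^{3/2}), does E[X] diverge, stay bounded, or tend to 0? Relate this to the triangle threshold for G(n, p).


Number of potential triangles: C(143, 3) = 477191.
Each occurs with probability p³ ≈ (0.00409349)³ ≈ 6.85933402e-08.
By linearity: E[X] = C(143, 3)·p³ ≈ 477191 · 6.85933402e-08 ≈ 0.032732.
Since α = 3/2 > 1, p = c/n^{3/2} = o(1/n) is below the triangle threshold p ~ 1/n. Asymptotically E[X] ~ (c³/6)·n^{3(1−α)} = (7³/6)·n^{-1.5} → 0, so by Markov's inequality G has no triangles w.h.p.

E[X] ≈ 0.032732; in regime p = Θ(1/n^{3/2}) E[X] tends to 0 (below the triangle threshold p ~ 1/n).


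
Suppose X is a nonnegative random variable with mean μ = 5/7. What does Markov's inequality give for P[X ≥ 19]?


μ = E[X] = 5/7, a = 19.
Markov: P[X ≥ 19] ≤ μ/a = (5/7)/19 = 5/133.
Numerically: ≈ 0.03759.
(Since a = 19 > μ = 0.71429, the bound 5/133 is < 1 and informative.)

P[X ≥ 19] ≤ 5/133 ≈ 0.03759.


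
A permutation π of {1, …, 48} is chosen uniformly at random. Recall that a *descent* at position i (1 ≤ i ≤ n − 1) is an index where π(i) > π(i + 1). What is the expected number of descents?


Write X = Σ X_I over i = 1, …, 47, with X_I the indicator of one descent.
There are 47 indicators.
For each fixed i, the pair (π(i), π(i+1)) is a uniformly random ordered pair of distinct values from {1, …, 48}; by symmetry P[π(i) > π(i+1)] = 1/2.
By linearity: E[X] = 47 · (1/2) = (48 − 1) · (1/2) = 47/2 ≈ 23.5000.

E[X] = 47/2 = 23.5000.


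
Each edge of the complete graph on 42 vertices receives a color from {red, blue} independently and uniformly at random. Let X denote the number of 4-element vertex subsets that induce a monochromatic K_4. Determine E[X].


Let X = Σ_S X_S over the C(42, 4) = 111930 subsets S of size 4, where X_S = 1 if the K_4 on S is monochromatic.
For a fixed S, the K_4 on S has C(4, 2) = 6 edges. P[all 6 edges red] = (1/2)^6, and likewise for blue, so P[monochromatic] = 2·(1/2)^6 = 2^{1 − 6} = 1/32.
By linearity of expectation: E[X] = C(42, 4) · 2^{1 − 6} = 111930 · 1/32 = 55965/16.
Numerically: E[X] ≈ 3497.812500.

E[X] = C(42,4)·2^(1−C(4,2)) = 55965/16 ≈ 3497.812500.


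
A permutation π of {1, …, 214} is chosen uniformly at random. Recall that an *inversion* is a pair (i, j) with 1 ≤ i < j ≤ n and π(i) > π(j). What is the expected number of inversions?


Write X = Σ X_I over the C(214, 2) = 22791 pairs i < j, with X_I the indicator of one inversion.
There are 22791 indicators.
For each fixed pair i < j, the values π(i) and π(j) are two distinct elements of {1, …, 214} in uniformly random order; by symmetry P[π(i) > π(j)] = 1/2.
By linearity: E[X] = 22791 · (1/2) = C(214, 2) · (1/2) = 22791/2 = 22791/2 ≈ 11395.50000.

E[X] = 22791/2 = 11395.50000.


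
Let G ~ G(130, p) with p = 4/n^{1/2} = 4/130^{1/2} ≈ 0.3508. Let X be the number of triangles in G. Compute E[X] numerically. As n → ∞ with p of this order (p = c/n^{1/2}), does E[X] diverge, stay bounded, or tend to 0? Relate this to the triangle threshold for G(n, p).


Number of potential triangles: C(130, 3) = 357760.
Each occurs with probability p³ ≈ (0.3508)³ ≈ 4.317824e-02.
By linearity: E[X] = C(130, 3)·p³ ≈ 357760 · 4.317824e-02 ≈ 15447.4475.
Since α = 1/2 < 1, p = c/n^{1/2} ≫ 1/n is above the triangle threshold p ~ 1/n. Asymptotically E[X] ~ (c³/6)·n^{3(1−α)} = (4³/6)·n^{1.5} → ∞; triangles are abundant w.h.p.

E[X] ≈ 15447.4475; in regime p = Θ(1/n^{1/2}) E[X] diverges (above the triangle threshold p ~ 1/n).


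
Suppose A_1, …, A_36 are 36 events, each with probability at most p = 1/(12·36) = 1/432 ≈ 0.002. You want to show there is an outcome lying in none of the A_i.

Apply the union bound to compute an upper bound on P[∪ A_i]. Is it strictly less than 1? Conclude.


Union bound: P[∪_{i=1}^{36} A_i] ≤ Σ_i P[A_i] ≤ 36·p = 36·(1/432) = 1/12.
Numerically: 1/12 ≈ 0.083.
Is 1/12 < 1? YES.
Since P[∪ A_i] ≤ 1/12 < 1, the complement has P[∩ A_i^c] ≥ 1 − 1/12 = 11/12 > 0, so some outcome avoids every A_i.

36·p = 1/12 ≈ 0.083; existence CERTIFIED by the union bound.


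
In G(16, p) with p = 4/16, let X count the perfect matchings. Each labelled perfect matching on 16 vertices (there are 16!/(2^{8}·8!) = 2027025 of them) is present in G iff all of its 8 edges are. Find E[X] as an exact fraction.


K_16 has 16!/(2^{8}·8!) = 2027025 labelled perfect matchings.
For each such perfect matching H, let X_H = 1 if all 8 edges of H are present in G. Then P[X_H = 1] = p^{8} = (1/4)^{8} = 1/65536.
By linearity: E[X] = Σ_H E[X_H] = 2027025 · p^{8} = 2027025 · 1/65536 = 2027025/65536.
Numerically: E[X] ≈ 30.93.

E[X] = 2027025 · (1/4)^{8} = 2027025/65536 ≈ 30.93.


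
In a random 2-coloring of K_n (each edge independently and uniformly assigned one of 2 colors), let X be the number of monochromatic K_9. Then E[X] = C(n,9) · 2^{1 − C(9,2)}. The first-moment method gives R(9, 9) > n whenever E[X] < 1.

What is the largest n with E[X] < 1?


We need C(n, 9) · 2^{1 − 36} < 1, i.e. C(n, 9) < 2^{36 − 1} = 34359738368.
Check values of n near the boundary:
  n = 59: C(59, 9) = 12565671261; 12565671261 < 34359738368? YES
  n = 60: C(60, 9) = 14783142660; 14783142660 < 34359738368? YES
  n = 61: C(61, 9) = 17341763505; 17341763505 < 34359738368? YES
  n = 62: C(62, 9) = 20286591270; 20286591270 < 34359738368? YES
  n = 63: C(63, 9) = 23667689815; 23667689815 < 34359738368? YES
  n = 64: C(64, 9) = 27540584512; 27540584512 < 34359738368? YES
  n = 65: C(65, 9) = 31966749880; 31966749880 < 34359738368? YES
  n = 66: C(66, 9) = 37014131440; 37014131440 < 34359738368? NO
The largest n with C(n, 9) < 34359738368 is n = 65 (where E[X] = 3995843735/4294967296 ≈ 0.930355). Hence R(9, 9) > 65, i.e. R(9, 9) ≥ 66.

Largest n = 65; hence R(9, 9) > 65.


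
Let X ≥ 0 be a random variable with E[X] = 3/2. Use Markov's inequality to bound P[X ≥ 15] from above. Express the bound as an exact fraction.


μ = E[X] = 3/2, a = 15.
Markov: P[X ≥ 15] ≤ μ/a = (3/2)/15 = 1/10.
Numerically: ≈ 0.10000.
(Since a = 15 > μ = 1.50000, the bound 1/10 is < 1 and informative.)

P[X ≥ 15] ≤ 1/10 ≈ 0.10000.


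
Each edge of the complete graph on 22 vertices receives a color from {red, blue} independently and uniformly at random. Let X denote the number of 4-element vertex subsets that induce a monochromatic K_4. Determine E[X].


Let X = Σ_S X_S over the C(22, 4) = 7315 subsets S of size 4, where X_S = 1 if the K_4 on S is monochromatic.
For a fixed S, the K_4 on S has C(4, 2) = 6 edges. P[all 6 edges red] = (1/2)^6, and likewise for blue, so P[monochromatic] = 2·(1/2)^6 = 2^{1 − 6} = 1/32.
By linearity: E[X] = C(22, 4) · 2^{1 − 6} = 7315 · 1/32 = 7315/32.
Numerically: E[X] ≈ 228.594.

E[X] = C(22,4)·2^(1−C(4,2)) = 7315/32 ≈ 228.594.


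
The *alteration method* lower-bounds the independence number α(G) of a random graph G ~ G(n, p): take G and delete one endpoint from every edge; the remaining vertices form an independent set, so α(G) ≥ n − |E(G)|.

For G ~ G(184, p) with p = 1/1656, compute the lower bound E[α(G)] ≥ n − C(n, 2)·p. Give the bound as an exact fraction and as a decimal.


E[|E(G)|] = C(184, 2)·p = 16836 · (1/1656) = 61/6.
E[α(G)] ≥ n − E[|E(G)|] = 184 − 61/6 = 1043/6.
Numerically: ≈ 173.833333.
(This is only a lower bound; the true E[α(G)] may be larger.)

E[α(G)] ≥ 1043/6 ≈ 173.833333.


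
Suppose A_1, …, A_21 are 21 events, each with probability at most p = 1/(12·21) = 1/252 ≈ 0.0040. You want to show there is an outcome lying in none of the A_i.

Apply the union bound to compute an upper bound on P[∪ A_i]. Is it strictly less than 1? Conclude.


Union bound: P[∪_{i=1}^{21} A_i] ≤ Σ_i P[A_i] ≤ 21·p = 21·(1/252) = 1/12.
Numerically: 1/12 ≈ 0.0833.
Is 1/12 < 1? YES.
Since P[∪ A_i] ≤ 1/12 < 1, the complement has P[∩ A_i^c] ≥ 1 − 1/12 = 11/12 > 0, so some outcome avoids every A_i.

21·p = 1/12 ≈ 0.0833; existence CERTIFIED by the union bound.


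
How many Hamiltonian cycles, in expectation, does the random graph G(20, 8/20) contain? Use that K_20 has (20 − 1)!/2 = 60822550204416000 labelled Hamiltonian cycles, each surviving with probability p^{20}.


K_20 has (20 − 1)!/2 = 60822550204416000 labelled Hamiltonian cycles.
For each such Hamiltonian cycle H, let X_H = 1 if all 20 edges of H are present in G. Then P[X_H = 1] = p^{20} = (2/5)^{20} = 1048576/95367431640625.
By linearity of expectation: E[X] = Σ_H E[X_H] = 60822550204416000 · p^{20} = 60822550204416000 · 1048576/95367431640625 = 510216531225165692928/762939453125.
Numerically: E[X] ≈ 6.69e+08.

E[X] = 60822550204416000 · (2/5)^{20} = 510216531225165692928/762939453125 ≈ 6.69e+08.


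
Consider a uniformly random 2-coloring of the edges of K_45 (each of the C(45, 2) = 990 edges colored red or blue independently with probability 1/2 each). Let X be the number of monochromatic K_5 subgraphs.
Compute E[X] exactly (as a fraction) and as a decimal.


Let X = Σ_S X_S over the C(45, 5) = 1221759 subsets S of size 5, where X_S = 1 if the K_5 on S is monochromatic.
For a fixed S, the K_5 on S has C(5, 2) = 10 edges. P[all 10 edges red] = (1/2)^10, and likewise for blue, so P[monochromatic] = 2·(1/2)^10 = 2^{1 − 10} = 1/512.
By linearity: E[X] = C(45, 5) · 2^{1 − 10} = 1221759 · 1/512 = 1221759/512.
Numerically: E[X] ≈ 2386.248.

E[X] = C(45,5)·2^(1−C(5,2)) = 1221759/512 ≈ 2386.248.
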